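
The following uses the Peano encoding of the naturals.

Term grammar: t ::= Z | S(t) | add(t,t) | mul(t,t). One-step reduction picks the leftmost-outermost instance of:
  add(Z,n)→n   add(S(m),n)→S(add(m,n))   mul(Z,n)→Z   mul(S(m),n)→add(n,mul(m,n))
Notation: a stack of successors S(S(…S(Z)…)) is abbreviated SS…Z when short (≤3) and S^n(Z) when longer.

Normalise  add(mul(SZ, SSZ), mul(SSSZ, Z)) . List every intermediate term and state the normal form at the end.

Answer: normal form = SSZ  (in 15 steps)

Derivation:
  start: add(mul(SZ, SSZ), mul(SSSZ, Z))
  step 1: add(add(SSZ, mul(Z, SSZ)), mul(SSSZ, Z))
  step 2: add(S(add(SZ, mul(Z, SSZ))), mul(SSSZ, Z))
  step 3: S(add(add(SZ, mul(Z, SSZ)), mul(SSSZ, Z)))
  step 4: S(add(S(add(Z, mul(Z, SSZ))), mul(SSSZ, Z)))
  step 5: S(S(add(add(Z, mul(Z, SSZ)), mul(SSSZ, Z))))
  step 6: S(S(add(mul(Z, SSZ), mul(SSSZ, Z))))
  step 7: S(S(add(Z, mul(SSSZ, Z))))
  step 8: S(S(mul(SSSZ, Z)))
  step 9: S(S(add(Z, mul(SSZ, Z))))
  step 10: S(S(mul(SSZ, Z)))
  step 11: S(S(add(Z, mul(SZ, Z))))
  step 12: S(S(mul(SZ, Z)))
  step 13: S(S(add(Z, mul(Z, Z))))
  step 14: S(S(mul(Z, Z)))
  step 15: SSZ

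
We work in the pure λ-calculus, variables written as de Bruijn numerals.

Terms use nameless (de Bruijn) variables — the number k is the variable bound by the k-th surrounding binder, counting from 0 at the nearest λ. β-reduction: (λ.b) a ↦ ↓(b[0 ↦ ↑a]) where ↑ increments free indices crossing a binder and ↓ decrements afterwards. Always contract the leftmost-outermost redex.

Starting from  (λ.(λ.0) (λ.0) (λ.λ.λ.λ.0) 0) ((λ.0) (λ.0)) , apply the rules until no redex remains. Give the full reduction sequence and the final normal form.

  start: (λ.(λ.0) (λ.0) (λ.λ.λ.λ.0) 0) ((λ.0) (λ.0))
  [1] (λ.0) (λ.0) (λ.λ.λ.λ.0) ((λ.0) (λ.0))
  [2] (λ.0) (λ.λ.λ.λ.0) ((λ.0) (λ.0))
  [3] (λ.λ.λ.λ.0) ((λ.0) (λ.0))
  [4] λ.λ.λ.0

Answer: normal form = λ.λ.λ.0  (in 4 steps)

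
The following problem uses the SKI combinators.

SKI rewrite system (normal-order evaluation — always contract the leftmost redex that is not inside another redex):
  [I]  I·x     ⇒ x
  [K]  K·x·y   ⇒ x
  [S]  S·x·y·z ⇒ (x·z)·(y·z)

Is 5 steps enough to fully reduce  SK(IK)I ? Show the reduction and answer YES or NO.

Answer: YES — reaches normal form I in 2 ≤ 5 steps

Reduction:
  start: SK(IK)I
  [1] KI(IKI)
  [2] I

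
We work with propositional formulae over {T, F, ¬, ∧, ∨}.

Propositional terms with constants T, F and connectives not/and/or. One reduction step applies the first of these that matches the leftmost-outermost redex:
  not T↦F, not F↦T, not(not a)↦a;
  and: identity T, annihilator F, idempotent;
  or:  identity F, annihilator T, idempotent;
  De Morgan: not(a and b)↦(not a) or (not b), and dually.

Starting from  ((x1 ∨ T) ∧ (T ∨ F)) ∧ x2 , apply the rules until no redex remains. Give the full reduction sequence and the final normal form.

  start: ((x1 ∨ T) ∧ (T ∨ F)) ∧ x2
  [1] (T ∧ (T ∨ F)) ∧ x2
  [2] (T ∨ F) ∧ x2
  [3] T ∧ x2
  [4] x2

Answer: normal form = x2  (in 4 steps)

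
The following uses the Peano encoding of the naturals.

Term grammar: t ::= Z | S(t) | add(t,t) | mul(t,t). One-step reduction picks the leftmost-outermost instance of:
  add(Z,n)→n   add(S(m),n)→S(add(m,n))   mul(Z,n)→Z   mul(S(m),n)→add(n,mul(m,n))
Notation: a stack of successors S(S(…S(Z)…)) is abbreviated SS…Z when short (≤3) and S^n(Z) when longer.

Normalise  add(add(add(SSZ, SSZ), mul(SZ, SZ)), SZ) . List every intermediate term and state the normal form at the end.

Answer: normal form = S^6(Z)  (in 18 steps)

Reduction:
  start: add(add(add(SSZ, SSZ), mul(SZ, SZ)), SZ)
  step 1: add(add(S(add(SZ, SSZ)), mul(SZ, SZ)), SZ)
  step 2: add(S(add(add(SZ, SSZ), mul(SZ, SZ))), SZ)
  step 3: S(add(add(add(SZ, SSZ), mul(SZ, SZ)), SZ))
  step 4: S(add(add(S(add(Z, SSZ)), mul(SZ, SZ)), SZ))
  step 5: S(add(S(add(add(Z, SSZ), mul(SZ, SZ))), SZ))
  step 6: S(S(add(add(add(Z, SSZ), mul(SZ, SZ)), SZ)))
  step 7: S(S(add(add(SSZ, mul(SZ, SZ)), SZ)))
  step 8: S(S(add(S(add(SZ, mul(SZ, SZ))), SZ)))
  step 9: S(S(S(add(add(SZ, mul(SZ, SZ)), SZ))))
  step 10: S(S(S(add(S(add(Z, mul(SZ, SZ))), SZ))))
  step 11: S(S(S(S(add(add(Z, mul(SZ, SZ)), SZ)))))
  step 12: S(S(S(S(add(mul(SZ, SZ), SZ)))))
  step 13: S(S(S(S(add(add(SZ, mul(Z, SZ)), SZ)))))
  step 14: S(S(S(S(add(S(add(Z, mul(Z, SZ))), SZ)))))
  step 15: S(S(S(S(S(add(add(Z, mul(Z, SZ)), SZ))))))
  step 16: S(S(S(S(S(add(mul(Z, SZ), SZ))))))
  step 17: S(S(S(S(S(add(Z, SZ))))))
  step 18: S^6(Z)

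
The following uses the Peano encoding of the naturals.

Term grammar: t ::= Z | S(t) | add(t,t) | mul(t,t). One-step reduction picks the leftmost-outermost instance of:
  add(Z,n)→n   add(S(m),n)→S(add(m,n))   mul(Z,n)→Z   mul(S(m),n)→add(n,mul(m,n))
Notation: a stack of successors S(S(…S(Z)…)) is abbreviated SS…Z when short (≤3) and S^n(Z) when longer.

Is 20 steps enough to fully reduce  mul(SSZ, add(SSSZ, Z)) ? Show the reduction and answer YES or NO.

Answer: YES — reaches normal form S^6(Z) in 19 ≤ 20 steps

Reduction:
  start: mul(SSZ, add(SSSZ, Z))
  →1  add(add(SSSZ, Z), mul(SZ, add(SSSZ, Z)))
  →2  add(S(add(SSZ, Z)), mul(SZ, add(SSSZ, Z)))
  →3  S(add(add(SSZ, Z), mul(SZ, add(SSSZ, Z))))
  →4  S(add(S(add(SZ, Z)), mul(SZ, add(SSSZ, Z))))
  →5  S(S(add(add(SZ, Z), mul(SZ, add(SSSZ, Z)))))
  →6  S(S(add(S(add(Z, Z)), mul(SZ, add(SSSZ, Z)))))
  →7  S(S(S(add(add(Z, Z), mul(SZ, add(SSSZ, Z))))))
  →8  S(S(S(add(Z, mul(SZ, add(SSSZ, Z))))))
  →9  S(S(S(mul(SZ, add(SSSZ, Z)))))
  →10  S(S(S(add(add(SSSZ, Z), mul(Z, add(SSSZ, Z))))))
  →11  S(S(S(add(S(add(SSZ, Z)), mul(Z, add(SSSZ, Z))))))
  →12  S(S(S(S(add(add(SSZ, Z), mul(Z, add(SSSZ, Z)))))))
  →13  S(S(S(S(add(S(add(SZ, Z)), mul(Z, add(SSSZ, Z)))))))
  →14  S(S(S(S(S(add(add(SZ, Z), mul(Z, add(SSSZ, Z))))))))
  →15  S(S(S(S(S(add(S(add(Z, Z)), mul(Z, add(SSSZ, Z))))))))
  →16  S(S(S(S(S(S(add(add(Z, Z), mul(Z, add(SSSZ, Z)))))))))
  →17  S(S(S(S(S(S(add(Z, mul(Z, add(SSSZ, Z)))))))))
  →18  S(S(S(S(S(S(mul(Z, add(SSSZ, Z))))))))
  →19  S^6(Z)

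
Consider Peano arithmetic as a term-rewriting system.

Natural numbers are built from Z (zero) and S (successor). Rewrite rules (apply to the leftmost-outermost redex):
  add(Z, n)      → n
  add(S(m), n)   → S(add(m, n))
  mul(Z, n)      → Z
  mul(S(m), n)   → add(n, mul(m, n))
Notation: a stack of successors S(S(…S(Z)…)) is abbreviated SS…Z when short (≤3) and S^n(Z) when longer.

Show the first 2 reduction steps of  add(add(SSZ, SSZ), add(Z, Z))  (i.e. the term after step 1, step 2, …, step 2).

  start: add(add(SSZ, SSZ), add(Z, Z))
  →1  add(S(add(SZ, SSZ)), add(Z, Z))
  →2  S(add(add(SZ, SSZ), add(Z, Z)))

Answer: after 2 steps: S(add(add(SZ, SSZ), add(Z, Z)))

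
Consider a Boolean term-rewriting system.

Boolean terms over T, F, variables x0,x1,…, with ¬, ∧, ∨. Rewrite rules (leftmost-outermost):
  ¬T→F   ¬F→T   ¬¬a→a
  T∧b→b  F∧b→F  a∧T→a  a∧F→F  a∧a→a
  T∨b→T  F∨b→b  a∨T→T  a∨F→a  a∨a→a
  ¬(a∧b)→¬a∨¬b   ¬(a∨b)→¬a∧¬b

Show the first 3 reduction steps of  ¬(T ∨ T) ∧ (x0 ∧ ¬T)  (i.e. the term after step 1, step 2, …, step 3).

  start: ¬(T ∨ T) ∧ (x0 ∧ ¬T)
  →1  (¬T ∧ ¬T) ∧ (x0 ∧ ¬T)
  →2  ¬T ∧ (x0 ∧ ¬T)
  →3  F ∧ (x0 ∧ ¬T)

Answer: after 3 steps: F ∧ (x0 ∧ ¬T)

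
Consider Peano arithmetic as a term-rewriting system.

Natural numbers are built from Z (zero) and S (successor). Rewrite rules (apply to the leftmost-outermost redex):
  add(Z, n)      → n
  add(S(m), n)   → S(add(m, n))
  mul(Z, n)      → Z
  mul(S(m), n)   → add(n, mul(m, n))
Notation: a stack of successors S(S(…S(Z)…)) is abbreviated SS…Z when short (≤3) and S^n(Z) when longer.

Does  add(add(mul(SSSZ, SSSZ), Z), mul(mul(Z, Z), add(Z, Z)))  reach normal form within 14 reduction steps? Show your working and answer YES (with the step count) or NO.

  start: add(add(mul(SSSZ, SSSZ), Z), mul(mul(Z, Z), add(Z, Z)))
  →1  add(add(add(SSSZ, mul(SSZ, SSSZ)), Z), mul(mul(Z, Z), add(Z, Z)))
  →2  add(add(S(add(SSZ, mul(SSZ, SSSZ))), Z), mul(mul(Z, Z), add(Z, Z)))
  →3  add(S(add(add(SSZ, mul(SSZ, SSSZ)), Z)), mul(mul(Z, Z), add(Z, Z)))
  →4  S(add(add(add(SSZ, mul(SSZ, SSSZ)), Z), mul(mul(Z, Z), add(Z, Z))))
  →5  S(add(add(S(add(SZ, mul(SSZ, SSSZ))), Z), mul(mul(Z, Z), add(Z, Z))))
  →6  S(add(S(add(add(SZ, mul(SSZ, SSSZ)), Z)), mul(mul(Z, Z), add(Z, Z))))
  →7  S(S(add(add(add(SZ, mul(SSZ, SSSZ)), Z), mul(mul(Z, Z), add(Z, Z)))))
  →8  S(S(add(add(S(add(Z, mul(SSZ, SSSZ))), Z), mul(mul(Z, Z), add(Z, Z)))))
  →9  S(S(add(S(add(add(Z, mul(SSZ, SSSZ)), Z)), mul(mul(Z, Z), add(Z, Z)))))
  →10  S(S(S(add(add(add(Z, mul(SSZ, SSSZ)), Z), mul(mul(Z, Z), add(Z, Z))))))
  →11  S(S(S(add(add(mul(SSZ, SSSZ), Z), mul(mul(Z, Z), add(Z, Z))))))
  →12  S(S(S(add(add(add(SSSZ, mul(SZ, SSSZ)), Z), mul(mul(Z, Z), add(Z, Z))))))
  →13  S(S(S(add(add(S(add(SSZ, mul(SZ, SSSZ))), Z), mul(mul(Z, Z), add(Z, Z))))))
  →14  S(S(S(add(S(add(add(SSZ, mul(SZ, SSSZ)), Z)), mul(mul(Z, Z), add(Z, Z))))))

Answer: NO — after 14 steps the term is S(S(S(add(S(add(add(SSZ, mul(SZ, SSSZ)), Z)), mul(mul(Z, Z), add(Z, Z)))))), not yet normal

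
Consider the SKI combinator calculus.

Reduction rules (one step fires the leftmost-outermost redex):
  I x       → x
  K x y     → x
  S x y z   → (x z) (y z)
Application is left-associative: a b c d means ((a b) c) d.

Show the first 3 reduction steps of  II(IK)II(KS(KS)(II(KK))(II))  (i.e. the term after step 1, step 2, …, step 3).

Answer: after 3 steps: KII(KS(KS)(II(KK))(II))

Reduction:
  start: II(IK)II(KS(KS)(II(KK))(II))
  →1  I(IK)II(KS(KS)(II(KK))(II))
  →2  IKII(KS(KS)(II(KK))(II))
  →3  KII(KS(KS)(II(KK))(II))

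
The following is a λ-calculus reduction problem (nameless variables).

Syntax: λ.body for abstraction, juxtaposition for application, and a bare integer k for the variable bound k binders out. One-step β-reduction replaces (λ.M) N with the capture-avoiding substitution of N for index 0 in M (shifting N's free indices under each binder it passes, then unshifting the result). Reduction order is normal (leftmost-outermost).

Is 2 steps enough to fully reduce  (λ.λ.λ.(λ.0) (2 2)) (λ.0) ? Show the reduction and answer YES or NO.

Answer: NO — after 2 steps the term is λ.λ.(λ.0) (λ.0), not yet normal

Derivation:
  start: (λ.λ.λ.(λ.0) (2 2)) (λ.0)
  step 1: λ.λ.(λ.0) ((λ.0) (λ.0))
  step 2: λ.λ.(λ.0) (λ.0)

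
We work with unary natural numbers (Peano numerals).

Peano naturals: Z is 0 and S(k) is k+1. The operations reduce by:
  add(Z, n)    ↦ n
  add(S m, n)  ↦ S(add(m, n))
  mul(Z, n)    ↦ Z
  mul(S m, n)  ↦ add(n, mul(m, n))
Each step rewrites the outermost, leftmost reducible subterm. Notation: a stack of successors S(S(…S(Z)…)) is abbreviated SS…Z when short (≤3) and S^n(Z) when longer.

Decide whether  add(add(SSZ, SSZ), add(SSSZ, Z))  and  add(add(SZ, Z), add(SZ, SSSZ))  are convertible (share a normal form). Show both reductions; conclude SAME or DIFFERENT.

Term A:
  start: add(add(SSZ, SSZ), add(SSSZ, Z))
  [1] add(S(add(SZ, SSZ)), add(SSSZ, Z))
  [2] S(add(add(SZ, SSZ), add(SSSZ, Z)))
  [3] S(add(S(add(Z, SSZ)), add(SSSZ, Z)))
  [4] S(S(add(add(Z, SSZ), add(SSSZ, Z))))
  [5] S(S(add(SSZ, add(SSSZ, Z))))
  [6] S(S(S(add(SZ, add(SSSZ, Z)))))
  [7] S(S(S(S(add(Z, add(SSSZ, Z))))))
  [8] S(S(S(S(add(SSSZ, Z)))))
  [9] S(S(S(S(S(add(SSZ, Z))))))
  [10] S(S(S(S(S(S(add(SZ, Z)))))))
  [11] S(S(S(S(S(S(S(add(Z, Z))))))))
  [12] S^7(Z)

Term B:
  start: add(add(SZ, Z), add(SZ, SSSZ))
  [1] add(S(add(Z, Z)), add(SZ, SSSZ))
  [2] S(add(add(Z, Z), add(SZ, SSSZ)))
  [3] S(add(Z, add(SZ, SSSZ)))
  [4] S(add(SZ, SSSZ))
  [5] S(S(add(Z, SSSZ)))
  [6] S^5(Z)

Answer: DIFFERENT — A ⇓ S^7(Z), B ⇓ S^5(Z)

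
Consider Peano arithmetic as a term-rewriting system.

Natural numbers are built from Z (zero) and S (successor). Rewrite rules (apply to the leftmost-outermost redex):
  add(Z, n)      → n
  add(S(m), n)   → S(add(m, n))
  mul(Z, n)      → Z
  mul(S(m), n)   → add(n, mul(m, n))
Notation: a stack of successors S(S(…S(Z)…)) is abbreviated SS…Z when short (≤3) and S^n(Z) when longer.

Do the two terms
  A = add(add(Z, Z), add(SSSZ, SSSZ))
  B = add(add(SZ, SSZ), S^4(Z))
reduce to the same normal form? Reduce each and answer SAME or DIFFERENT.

Answer: DIFFERENT — A ⇓ S^6(Z), B ⇓ S^7(Z)

Working:
Term A:
  start: add(add(Z, Z), add(SSSZ, SSSZ))
  →1  add(Z, add(SSSZ, SSSZ))
  →2  add(SSSZ, SSSZ)
  →3  S(add(SSZ, SSSZ))
  →4  S(S(add(SZ, SSSZ)))
  →5  S(S(S(add(Z, SSSZ))))
  →6  S^6(Z)

Term B:
  start: add(add(SZ, SSZ), S^4(Z))
  →1  add(S(add(Z, SSZ)), S^4(Z))
  →2  S(add(add(Z, SSZ), S^4(Z)))
  →3  S(add(SSZ, S^4(Z)))
  →4  S(S(add(SZ, S^4(Z))))
  →5  S(S(S(add(Z, S^4(Z)))))
  →6  S^7(Z)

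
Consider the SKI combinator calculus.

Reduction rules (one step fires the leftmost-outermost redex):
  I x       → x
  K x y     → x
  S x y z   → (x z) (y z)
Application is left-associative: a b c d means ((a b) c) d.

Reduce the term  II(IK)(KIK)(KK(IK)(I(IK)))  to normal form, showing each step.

  start: II(IK)(KIK)(KK(IK)(I(IK)))
  [1] I(IK)(KIK)(KK(IK)(I(IK)))
  [2] IK(KIK)(KK(IK)(I(IK)))
  [3] K(KIK)(KK(IK)(I(IK)))
  [4] KIK
  [5] I

Answer: normal form = I  (in 5 steps)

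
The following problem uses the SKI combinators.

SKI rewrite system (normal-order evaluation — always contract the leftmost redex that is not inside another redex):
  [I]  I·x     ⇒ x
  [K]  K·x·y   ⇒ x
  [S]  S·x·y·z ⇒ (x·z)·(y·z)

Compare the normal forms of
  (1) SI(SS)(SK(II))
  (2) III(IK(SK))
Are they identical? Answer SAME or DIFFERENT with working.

Answer: DIFFERENT — A ⇓ SS(SKI), B ⇓ K(SK)

Reduction:
Term A:
  start: SI(SS)(SK(II))
  →1  I(SK(II))(SS(SK(II)))
  →2  SK(II)(SS(SK(II)))
  →3  K(SS(SK(II)))(II(SS(SK(II))))
  →4  SS(SK(II))
  →5  SS(SKI)

Term B:
  start: III(IK(SK))
  →1  II(IK(SK))
  →2  I(IK(SK))
  →3  IK(SK)
  →4  K(SK)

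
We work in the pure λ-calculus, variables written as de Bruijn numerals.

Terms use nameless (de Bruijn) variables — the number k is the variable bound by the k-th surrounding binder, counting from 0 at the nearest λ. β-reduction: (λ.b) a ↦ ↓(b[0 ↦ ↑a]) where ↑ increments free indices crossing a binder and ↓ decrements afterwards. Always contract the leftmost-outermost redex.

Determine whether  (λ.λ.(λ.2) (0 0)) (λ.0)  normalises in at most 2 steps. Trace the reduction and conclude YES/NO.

Answer: YES — reaches normal form λ.λ.0 in 2 ≤ 2 steps

Derivation:
  start: (λ.λ.(λ.2) (0 0)) (λ.0)
  →1  λ.(λ.λ.0) (0 0)
  →2  λ.λ.0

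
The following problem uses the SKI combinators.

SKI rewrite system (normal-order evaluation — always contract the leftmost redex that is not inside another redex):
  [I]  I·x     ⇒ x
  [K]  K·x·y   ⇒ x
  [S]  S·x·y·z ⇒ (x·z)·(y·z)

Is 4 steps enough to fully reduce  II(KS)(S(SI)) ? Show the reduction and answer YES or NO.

  start: II(KS)(S(SI))
  →1  I(KS)(S(SI))
  →2  KS(S(SI))
  →3  S

Answer: YES — reaches normal form S in 3 ≤ 4 steps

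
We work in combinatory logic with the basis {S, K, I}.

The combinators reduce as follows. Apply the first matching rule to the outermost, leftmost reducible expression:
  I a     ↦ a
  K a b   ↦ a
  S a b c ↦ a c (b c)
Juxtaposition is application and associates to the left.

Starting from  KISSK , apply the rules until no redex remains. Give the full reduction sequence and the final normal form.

Answer: normal form = SK  (in 2 steps)

Working:
  start: KISSK
  [1] ISK
  [2] SK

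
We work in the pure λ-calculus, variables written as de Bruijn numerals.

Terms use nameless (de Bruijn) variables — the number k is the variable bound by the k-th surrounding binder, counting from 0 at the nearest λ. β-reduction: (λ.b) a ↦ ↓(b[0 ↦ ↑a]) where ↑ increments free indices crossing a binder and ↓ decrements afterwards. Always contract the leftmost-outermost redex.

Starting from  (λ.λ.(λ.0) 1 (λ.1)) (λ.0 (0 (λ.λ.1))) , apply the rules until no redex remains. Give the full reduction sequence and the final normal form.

Answer: normal form = λ.0  (in 4 steps)

Reduction:
  start: (λ.λ.(λ.0) 1 (λ.1)) (λ.0 (0 (λ.λ.1)))
  step 1: λ.(λ.0) (λ.0 (0 (λ.λ.1))) (λ.1)
  step 2: λ.(λ.0 (0 (λ.λ.1))) (λ.1)
  step 3: λ.(λ.1) ((λ.1) (λ.λ.1))
  step 4: λ.0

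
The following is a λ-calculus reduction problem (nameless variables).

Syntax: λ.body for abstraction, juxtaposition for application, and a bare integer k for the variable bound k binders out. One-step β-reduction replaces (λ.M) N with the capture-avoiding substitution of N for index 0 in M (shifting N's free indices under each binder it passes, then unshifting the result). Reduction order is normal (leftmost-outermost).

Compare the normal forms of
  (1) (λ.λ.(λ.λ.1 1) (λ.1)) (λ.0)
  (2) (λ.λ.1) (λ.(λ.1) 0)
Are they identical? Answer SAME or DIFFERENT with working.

Term A:
  start: (λ.λ.(λ.λ.1 1) (λ.1)) (λ.0)
  step 1: λ.(λ.λ.1 1) (λ.1)
  step 2: λ.λ.(λ.2) (λ.2)
  step 3: λ.λ.1

Term B:
  start: (λ.λ.1) (λ.(λ.1) 0)
  step 1: λ.λ.(λ.1) 0
  step 2: λ.λ.0

Answer: DIFFERENT — A ⇓ λ.λ.1, B ⇓ λ.λ.0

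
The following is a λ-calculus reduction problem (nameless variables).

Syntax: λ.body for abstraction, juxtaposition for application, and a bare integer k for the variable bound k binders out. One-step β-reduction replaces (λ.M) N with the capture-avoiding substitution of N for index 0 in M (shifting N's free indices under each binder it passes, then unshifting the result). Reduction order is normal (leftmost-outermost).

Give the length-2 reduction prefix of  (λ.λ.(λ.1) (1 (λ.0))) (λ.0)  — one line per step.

  start: (λ.λ.(λ.1) (1 (λ.0))) (λ.0)
  →1  λ.(λ.1) ((λ.0) (λ.0))
  →2  λ.0

Answer: after 2 steps: λ.0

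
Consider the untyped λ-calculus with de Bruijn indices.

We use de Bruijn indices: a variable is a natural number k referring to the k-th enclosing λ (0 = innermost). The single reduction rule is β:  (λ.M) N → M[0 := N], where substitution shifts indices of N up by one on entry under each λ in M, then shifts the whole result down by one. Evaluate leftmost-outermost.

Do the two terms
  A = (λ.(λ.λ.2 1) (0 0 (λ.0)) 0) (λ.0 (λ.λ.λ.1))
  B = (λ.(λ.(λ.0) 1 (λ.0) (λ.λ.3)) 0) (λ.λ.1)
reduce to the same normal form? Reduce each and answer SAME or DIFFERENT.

Term A:
  start: (λ.(λ.λ.2 1) (0 0 (λ.0)) 0) (λ.0 (λ.λ.λ.1))
  [1] (λ.λ.(λ.0 (λ.λ.λ.1)) 1) ((λ.0 (λ.λ.λ.1)) (λ.0 (λ.λ.λ.1)) (λ.0)) (λ.0 (λ.λ.λ.1))
  [2] (λ.(λ.0 (λ.λ.λ.1)) ((λ.0 (λ.λ.λ.1)) (λ.0 (λ.λ.λ.1)) (λ.0))) (λ.0 (λ.λ.λ.1))
  [3] (λ.0 (λ.λ.λ.1)) ((λ.0 (λ.λ.λ.1)) (λ.0 (λ.λ.λ.1)) (λ.0))
  [4] (λ.0 (λ.λ.λ.1)) (λ.0 (λ.λ.λ.1)) (λ.0) (λ.λ.λ.1)
  [5] (λ.0 (λ.λ.λ.1)) (λ.λ.λ.1) (λ.0) (λ.λ.λ.1)
  [6] (λ.λ.λ.1) (λ.λ.λ.1) (λ.0) (λ.λ.λ.1)
  [7] (λ.λ.1) (λ.0) (λ.λ.λ.1)
  [8] (λ.λ.0) (λ.λ.λ.1)
  [9] λ.0

Term B:
  start: (λ.(λ.(λ.0) 1 (λ.0) (λ.λ.3)) 0) (λ.λ.1)
  [1] (λ.(λ.0) (λ.λ.1) (λ.0) (λ.λ.λ.λ.1)) (λ.λ.1)
  [2] (λ.0) (λ.λ.1) (λ.0) (λ.λ.λ.λ.1)
  [3] (λ.λ.1) (λ.0) (λ.λ.λ.λ.1)
  [4] (λ.λ.0) (λ.λ.λ.λ.1)
  [5] λ.0

Answer: SAME — A ⇓ λ.0, B ⇓ λ.0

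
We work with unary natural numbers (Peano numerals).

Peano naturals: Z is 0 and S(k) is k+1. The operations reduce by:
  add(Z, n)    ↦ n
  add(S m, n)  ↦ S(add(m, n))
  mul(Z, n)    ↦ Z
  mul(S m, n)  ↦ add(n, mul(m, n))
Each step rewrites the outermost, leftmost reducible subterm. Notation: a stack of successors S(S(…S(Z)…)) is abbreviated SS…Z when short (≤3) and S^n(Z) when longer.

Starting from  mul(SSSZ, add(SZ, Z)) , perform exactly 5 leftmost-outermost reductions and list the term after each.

Answer: after 5 steps: S(mul(SSZ, add(SZ, Z)))

Working:
  start: mul(SSSZ, add(SZ, Z))
  step 1: add(add(SZ, Z), mul(SSZ, add(SZ, Z)))
  step 2: add(S(add(Z, Z)), mul(SSZ, add(SZ, Z)))
  step 3: S(add(add(Z, Z), mul(SSZ, add(SZ, Z))))
  step 4: S(add(Z, mul(SSZ, add(SZ, Z))))
  step 5: S(mul(SSZ, add(SZ, Z)))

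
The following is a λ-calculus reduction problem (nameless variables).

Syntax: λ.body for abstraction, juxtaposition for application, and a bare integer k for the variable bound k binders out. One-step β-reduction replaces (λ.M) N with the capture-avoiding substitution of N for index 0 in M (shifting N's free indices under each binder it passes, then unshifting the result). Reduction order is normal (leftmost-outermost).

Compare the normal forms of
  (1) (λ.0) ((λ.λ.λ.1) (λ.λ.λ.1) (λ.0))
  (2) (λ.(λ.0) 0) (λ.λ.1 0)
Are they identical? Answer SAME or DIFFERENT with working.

Term A:
  start: (λ.0) ((λ.λ.λ.1) (λ.λ.λ.1) (λ.0))
  [1] (λ.λ.λ.1) (λ.λ.λ.1) (λ.0)
  [2] (λ.λ.1) (λ.0)
  [3] λ.λ.0

Term B:
  start: (λ.(λ.0) 0) (λ.λ.1 0)
  [1] (λ.0) (λ.λ.1 0)
  [2] λ.λ.1 0

Answer: DIFFERENT — A ⇓ λ.λ.0, B ⇓ λ.λ.1 0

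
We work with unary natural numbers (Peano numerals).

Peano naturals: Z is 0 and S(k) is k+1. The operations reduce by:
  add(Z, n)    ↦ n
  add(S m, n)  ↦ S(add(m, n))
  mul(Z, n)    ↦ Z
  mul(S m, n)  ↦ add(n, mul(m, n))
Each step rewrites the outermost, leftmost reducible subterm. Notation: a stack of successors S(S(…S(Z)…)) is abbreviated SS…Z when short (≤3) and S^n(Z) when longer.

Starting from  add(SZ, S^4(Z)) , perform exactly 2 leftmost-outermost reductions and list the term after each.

Answer: after 2 steps: S^5(Z)

Working:
  start: add(SZ, S^4(Z))
  [1] S(add(Z, S^4(Z)))
  [2] S^5(Z)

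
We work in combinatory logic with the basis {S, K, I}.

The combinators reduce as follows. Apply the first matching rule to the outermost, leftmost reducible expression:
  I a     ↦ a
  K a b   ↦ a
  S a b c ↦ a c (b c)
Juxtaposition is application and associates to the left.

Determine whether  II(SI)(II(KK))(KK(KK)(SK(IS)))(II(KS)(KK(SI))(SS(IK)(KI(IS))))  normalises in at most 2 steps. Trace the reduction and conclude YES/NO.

Answer: NO — after 2 steps the term is SI(II(KK))(KK(KK)(SK(IS)))(II(KS)(KK(SI))(SS(IK)(KI(IS)))), not yet normal

Derivation:
  start: II(SI)(II(KK))(KK(KK)(SK(IS)))(II(KS)(KK(SI))(SS(IK)(KI(IS))))
  →1  I(SI)(II(KK))(KK(KK)(SK(IS)))(II(KS)(KK(SI))(SS(IK)(KI(IS))))
  →2  SI(II(KK))(KK(KK)(SK(IS)))(II(KS)(KK(SI))(SS(IK)(KI(IS))))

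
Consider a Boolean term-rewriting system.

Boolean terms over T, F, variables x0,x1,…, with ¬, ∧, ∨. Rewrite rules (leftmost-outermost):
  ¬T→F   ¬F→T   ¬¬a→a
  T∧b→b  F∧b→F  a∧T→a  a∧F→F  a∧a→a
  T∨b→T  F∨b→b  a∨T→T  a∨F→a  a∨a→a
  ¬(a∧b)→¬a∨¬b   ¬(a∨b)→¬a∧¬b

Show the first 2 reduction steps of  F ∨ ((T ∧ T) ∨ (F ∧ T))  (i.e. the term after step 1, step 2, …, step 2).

  start: F ∨ ((T ∧ T) ∨ (F ∧ T))
  →1  (T ∧ T) ∨ (F ∧ T)
  →2  T ∨ (F ∧ T)

Answer: after 2 steps: T ∨ (F ∧ T)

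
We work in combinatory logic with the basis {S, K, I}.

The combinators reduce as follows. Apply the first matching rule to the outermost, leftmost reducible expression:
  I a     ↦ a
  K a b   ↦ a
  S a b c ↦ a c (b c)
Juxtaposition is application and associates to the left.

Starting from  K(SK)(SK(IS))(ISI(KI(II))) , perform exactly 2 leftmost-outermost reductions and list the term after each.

  start: K(SK)(SK(IS))(ISI(KI(II)))
  step 1: SK(ISI(KI(II)))
  step 2: SK(SI(KI(II)))

Answer: after 2 steps: SK(SI(KI(II)))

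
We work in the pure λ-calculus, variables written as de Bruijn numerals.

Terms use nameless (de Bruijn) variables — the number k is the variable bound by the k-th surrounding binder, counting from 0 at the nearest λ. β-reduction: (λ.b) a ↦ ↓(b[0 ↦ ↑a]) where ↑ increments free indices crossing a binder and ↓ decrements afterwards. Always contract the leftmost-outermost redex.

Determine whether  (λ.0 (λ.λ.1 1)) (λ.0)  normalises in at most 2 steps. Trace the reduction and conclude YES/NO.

  start: (λ.0 (λ.λ.1 1)) (λ.0)
  [1] (λ.0) (λ.λ.1 1)
  [2] λ.λ.1 1

Answer: YES — reaches normal form λ.λ.1 1 in 2 ≤ 2 steps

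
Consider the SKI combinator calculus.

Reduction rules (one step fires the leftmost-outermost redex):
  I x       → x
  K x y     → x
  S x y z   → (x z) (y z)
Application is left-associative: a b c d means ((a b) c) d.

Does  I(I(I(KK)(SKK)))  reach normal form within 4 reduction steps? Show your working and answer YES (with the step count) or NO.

  start: I(I(I(KK)(SKK)))
  [1] I(I(KK)(SKK))
  [2] I(KK)(SKK)
  [3] KK(SKK)
  [4] K

Answer: YES — reaches normal form K in 4 ≤ 4 steps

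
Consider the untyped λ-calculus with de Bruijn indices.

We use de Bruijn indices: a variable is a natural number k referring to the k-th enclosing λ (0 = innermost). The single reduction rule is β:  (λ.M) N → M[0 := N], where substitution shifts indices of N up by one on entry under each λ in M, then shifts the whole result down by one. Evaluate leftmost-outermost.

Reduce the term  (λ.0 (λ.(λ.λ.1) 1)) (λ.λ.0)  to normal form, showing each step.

Answer: normal form = λ.0  (in 2 steps)

Derivation:
  start: (λ.0 (λ.(λ.λ.1) 1)) (λ.λ.0)
  →1  (λ.λ.0) (λ.(λ.λ.1) (λ.λ.0))
  →2  λ.0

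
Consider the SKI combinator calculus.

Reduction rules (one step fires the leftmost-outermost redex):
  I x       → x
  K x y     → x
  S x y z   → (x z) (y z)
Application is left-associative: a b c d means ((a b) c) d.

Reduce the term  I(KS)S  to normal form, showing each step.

Answer: normal form = S  (in 2 steps)

Reduction:
  start: I(KS)S
  step 1: KSS
  step 2: S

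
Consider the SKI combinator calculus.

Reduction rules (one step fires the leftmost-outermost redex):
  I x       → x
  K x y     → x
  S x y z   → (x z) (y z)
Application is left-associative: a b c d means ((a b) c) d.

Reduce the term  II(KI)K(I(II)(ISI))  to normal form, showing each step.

  start: II(KI)K(I(II)(ISI))
  step 1: I(KI)K(I(II)(ISI))
  step 2: KIK(I(II)(ISI))
  step 3: I(I(II)(ISI))
  step 4: I(II)(ISI)
  step 5: II(ISI)
  step 6: I(ISI)
  step 7: ISI
  step 8: SI

Answer: normal form = SI  (in 8 steps)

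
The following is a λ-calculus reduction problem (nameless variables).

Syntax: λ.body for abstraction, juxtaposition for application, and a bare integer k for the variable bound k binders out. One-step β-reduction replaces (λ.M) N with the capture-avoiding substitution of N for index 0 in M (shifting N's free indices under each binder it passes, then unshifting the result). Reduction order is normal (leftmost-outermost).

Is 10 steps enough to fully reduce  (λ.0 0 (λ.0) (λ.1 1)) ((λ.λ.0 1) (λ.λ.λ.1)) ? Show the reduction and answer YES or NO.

Answer: YES — reaches normal form λ.0 in 8 ≤ 10 steps

Derivation:
  start: (λ.0 0 (λ.0) (λ.1 1)) ((λ.λ.0 1) (λ.λ.λ.1))
  →1  (λ.λ.0 1) (λ.λ.λ.1) ((λ.λ.0 1) (λ.λ.λ.1)) (λ.0) (λ.(λ.λ.0 1) (λ.λ.λ.1) ((λ.λ.0 1) (λ.λ.λ.1)))
  →2  (λ.0 (λ.λ.λ.1)) ((λ.λ.0 1) (λ.λ.λ.1)) (λ.0) (λ.(λ.λ.0 1) (λ.λ.λ.1) ((λ.λ.0 1) (λ.λ.λ.1)))
  →3  (λ.λ.0 1) (λ.λ.λ.1) (λ.λ.λ.1) (λ.0) (λ.(λ.λ.0 1) (λ.λ.λ.1) ((λ.λ.0 1) (λ.λ.λ.1)))
  →4  (λ.0 (λ.λ.λ.1)) (λ.λ.λ.1) (λ.0) (λ.(λ.λ.0 1) (λ.λ.λ.1) ((λ.λ.0 1) (λ.λ.λ.1)))
  →5  (λ.λ.λ.1) (λ.λ.λ.1) (λ.0) (λ.(λ.λ.0 1) (λ.λ.λ.1) ((λ.λ.0 1) (λ.λ.λ.1)))
  →6  (λ.λ.1) (λ.0) (λ.(λ.λ.0 1) (λ.λ.λ.1) ((λ.λ.0 1) (λ.λ.λ.1)))
  →7  (λ.λ.0) (λ.(λ.λ.0 1) (λ.λ.λ.1) ((λ.λ.0 1) (λ.λ.λ.1)))
  →8  λ.0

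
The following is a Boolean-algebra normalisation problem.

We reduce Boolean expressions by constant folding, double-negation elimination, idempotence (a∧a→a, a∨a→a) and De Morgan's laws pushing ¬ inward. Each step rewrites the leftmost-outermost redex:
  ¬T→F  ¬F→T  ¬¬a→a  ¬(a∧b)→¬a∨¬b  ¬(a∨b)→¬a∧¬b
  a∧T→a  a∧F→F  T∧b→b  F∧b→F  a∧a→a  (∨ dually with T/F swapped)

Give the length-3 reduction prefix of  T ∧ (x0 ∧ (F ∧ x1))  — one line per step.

  start: T ∧ (x0 ∧ (F ∧ x1))
  →1  x0 ∧ (F ∧ x1)
  →2  x0 ∧ F
  →3  F

Answer: after 3 steps: F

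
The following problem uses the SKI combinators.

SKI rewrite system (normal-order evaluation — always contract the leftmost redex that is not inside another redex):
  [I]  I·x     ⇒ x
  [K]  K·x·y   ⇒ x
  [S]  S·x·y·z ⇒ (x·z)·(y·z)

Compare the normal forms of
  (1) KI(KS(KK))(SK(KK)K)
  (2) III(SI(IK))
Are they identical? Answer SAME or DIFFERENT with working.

Term A:
  start: KI(KS(KK))(SK(KK)K)
  [1] I(SK(KK)K)
  [2] SK(KK)K
  [3] KK(KKK)
  [4] K

Term B:
  start: III(SI(IK))
  [1] II(SI(IK))
  [2] I(SI(IK))
  [3] SI(IK)
  [4] SIK

Answer: DIFFERENT — A ⇓ K, B ⇓ SIK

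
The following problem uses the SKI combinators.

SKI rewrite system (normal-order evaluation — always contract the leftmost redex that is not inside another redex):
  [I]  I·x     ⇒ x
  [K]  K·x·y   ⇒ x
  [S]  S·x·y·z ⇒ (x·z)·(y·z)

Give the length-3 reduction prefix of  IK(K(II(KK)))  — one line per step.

  start: IK(K(II(KK)))
  step 1: K(K(II(KK)))
  step 2: K(K(I(KK)))
  step 3: K(K(KK))

Answer: after 3 steps: K(K(KK))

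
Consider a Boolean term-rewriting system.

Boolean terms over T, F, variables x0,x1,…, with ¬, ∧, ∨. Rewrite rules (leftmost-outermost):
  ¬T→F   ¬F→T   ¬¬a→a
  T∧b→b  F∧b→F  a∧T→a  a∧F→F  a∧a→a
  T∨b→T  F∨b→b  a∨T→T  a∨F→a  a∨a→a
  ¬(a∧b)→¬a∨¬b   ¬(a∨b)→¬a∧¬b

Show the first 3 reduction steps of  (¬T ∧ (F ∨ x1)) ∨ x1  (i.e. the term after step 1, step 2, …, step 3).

Answer: after 3 steps: x1

Derivation:
  start: (¬T ∧ (F ∨ x1)) ∨ x1
  →1  (F ∧ (F ∨ x1)) ∨ x1
  →2  F ∨ x1
  →3  x1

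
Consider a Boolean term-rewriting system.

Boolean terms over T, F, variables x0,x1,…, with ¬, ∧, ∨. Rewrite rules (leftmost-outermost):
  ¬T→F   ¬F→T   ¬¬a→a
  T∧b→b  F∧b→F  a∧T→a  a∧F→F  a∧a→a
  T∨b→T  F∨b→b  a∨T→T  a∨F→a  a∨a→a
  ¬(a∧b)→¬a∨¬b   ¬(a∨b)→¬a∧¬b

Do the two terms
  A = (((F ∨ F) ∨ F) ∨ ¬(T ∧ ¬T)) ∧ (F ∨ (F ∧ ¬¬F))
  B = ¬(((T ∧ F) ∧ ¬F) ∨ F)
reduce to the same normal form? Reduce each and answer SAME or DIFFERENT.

Term A:
  start: (((F ∨ F) ∨ F) ∨ ¬(T ∧ ¬T)) ∧ (F ∨ (F ∧ ¬¬F))
  step 1: ((F ∨ F) ∨ ¬(T ∧ ¬T)) ∧ (F ∨ (F ∧ ¬¬F))
  step 2: (F ∨ ¬(T ∧ ¬T)) ∧ (F ∨ (F ∧ ¬¬F))
  step 3: ¬(T ∧ ¬T) ∧ (F ∨ (F ∧ ¬¬F))
  step 4: (¬T ∨ ¬¬T) ∧ (F ∨ (F ∧ ¬¬F))
  step 5: (F ∨ ¬¬T) ∧ (F ∨ (F ∧ ¬¬F))
  step 6: ¬¬T ∧ (F ∨ (F ∧ ¬¬F))
  step 7: T ∧ (F ∨ (F ∧ ¬¬F))
  step 8: F ∨ (F ∧ ¬¬F)
  step 9: F ∧ ¬¬F
  step 10: F

Term B:
  start: ¬(((T ∧ F) ∧ ¬F) ∨ F)
  step 1: ¬((T ∧ F) ∧ ¬F) ∧ ¬F
  step 2: (¬(T ∧ F) ∨ ¬¬F) ∧ ¬F
  step 3: ((¬T ∨ ¬F) ∨ ¬¬F) ∧ ¬F
  step 4: ((F ∨ ¬F) ∨ ¬¬F) ∧ ¬F
  step 5: (¬F ∨ ¬¬F) ∧ ¬F
  step 6: (T ∨ ¬¬F) ∧ ¬F
  step 7: T ∧ ¬F
  step 8: ¬F
  step 9: T

Answer: DIFFERENT — A ⇓ F, B ⇓ T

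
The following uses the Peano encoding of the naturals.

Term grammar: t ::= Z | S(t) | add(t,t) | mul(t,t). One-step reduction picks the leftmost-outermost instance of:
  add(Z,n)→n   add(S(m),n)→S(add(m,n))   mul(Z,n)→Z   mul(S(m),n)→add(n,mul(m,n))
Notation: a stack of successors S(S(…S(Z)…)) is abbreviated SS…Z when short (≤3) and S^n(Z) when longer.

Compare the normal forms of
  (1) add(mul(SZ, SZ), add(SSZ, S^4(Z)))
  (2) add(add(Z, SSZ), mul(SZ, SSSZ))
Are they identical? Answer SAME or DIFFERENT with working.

Answer: DIFFERENT — A ⇓ S^7(Z), B ⇓ S^5(Z)

Derivation:
Term A:
  start: add(mul(SZ, SZ), add(SSZ, S^4(Z)))
  →1  add(add(SZ, mul(Z, SZ)), add(SSZ, S^4(Z)))
  →2  add(S(add(Z, mul(Z, SZ))), add(SSZ, S^4(Z)))
  →3  S(add(add(Z, mul(Z, SZ)), add(SSZ, S^4(Z))))
  →4  S(add(mul(Z, SZ), add(SSZ, S^4(Z))))
  →5  S(add(Z, add(SSZ, S^4(Z))))
  →6  S(add(SSZ, S^4(Z)))
  →7  S(S(add(SZ, S^4(Z))))
  →8  S(S(S(add(Z, S^4(Z)))))
  →9  S^7(Z)

Term B:
  start: add(add(Z, SSZ), mul(SZ, SSSZ))
  →1  add(SSZ, mul(SZ, SSSZ))
  →2  S(add(SZ, mul(SZ, SSSZ)))
  →3  S(S(add(Z, mul(SZ, SSSZ))))
  →4  S(S(mul(SZ, SSSZ)))
  →5  S(S(add(SSSZ, mul(Z, SSSZ))))
  →6  S(S(S(add(SSZ, mul(Z, SSSZ)))))
  →7  S(S(S(S(add(SZ, mul(Z, SSSZ))))))
  →8  S(S(S(S(S(add(Z, mul(Z, SSSZ)))))))
  →9  S(S(S(S(S(mul(Z, SSSZ))))))
  →10  S^5(Z)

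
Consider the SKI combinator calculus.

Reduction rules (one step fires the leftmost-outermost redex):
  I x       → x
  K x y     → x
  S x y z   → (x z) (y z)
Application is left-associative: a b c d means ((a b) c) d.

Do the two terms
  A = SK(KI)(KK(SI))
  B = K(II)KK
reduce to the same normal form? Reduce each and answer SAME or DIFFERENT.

Term A:
  start: SK(KI)(KK(SI))
  →1  K(KK(SI))(KI(KK(SI)))
  →2  KK(SI)
  →3  K

Term B:
  start: K(II)KK
  →1  IIK
  →2  IK
  →3  K

Answer: SAME — A ⇓ K, B ⇓ K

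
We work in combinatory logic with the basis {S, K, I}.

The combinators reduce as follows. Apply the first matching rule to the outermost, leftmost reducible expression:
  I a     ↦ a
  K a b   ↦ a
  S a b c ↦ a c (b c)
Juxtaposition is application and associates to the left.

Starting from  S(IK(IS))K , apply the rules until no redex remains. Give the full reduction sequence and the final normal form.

Answer: normal form = S(KS)K  (in 2 steps)

Working:
  start: S(IK(IS))K
  step 1: S(K(IS))K
  step 2: S(KS)K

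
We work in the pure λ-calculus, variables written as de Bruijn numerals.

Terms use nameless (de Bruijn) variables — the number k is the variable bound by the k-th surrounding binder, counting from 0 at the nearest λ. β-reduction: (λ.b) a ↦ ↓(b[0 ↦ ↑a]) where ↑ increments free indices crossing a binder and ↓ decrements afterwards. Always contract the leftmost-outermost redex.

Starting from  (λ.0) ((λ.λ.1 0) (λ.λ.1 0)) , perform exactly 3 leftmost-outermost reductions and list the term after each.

Answer: after 3 steps: λ.λ.1 0

Reduction:
  start: (λ.0) ((λ.λ.1 0) (λ.λ.1 0))
  step 1: (λ.λ.1 0) (λ.λ.1 0)
  step 2: λ.(λ.λ.1 0) 0
  step 3: λ.λ.1 0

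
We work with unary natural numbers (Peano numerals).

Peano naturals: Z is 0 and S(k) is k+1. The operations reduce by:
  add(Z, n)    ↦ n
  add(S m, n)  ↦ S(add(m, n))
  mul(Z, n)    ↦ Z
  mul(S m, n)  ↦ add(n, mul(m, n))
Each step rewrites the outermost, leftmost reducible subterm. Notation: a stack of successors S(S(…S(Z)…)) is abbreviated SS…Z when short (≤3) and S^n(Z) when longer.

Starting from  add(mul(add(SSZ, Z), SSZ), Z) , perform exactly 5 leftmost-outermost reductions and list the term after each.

  start: add(mul(add(SSZ, Z), SSZ), Z)
  step 1: add(mul(S(add(SZ, Z)), SSZ), Z)
  step 2: add(add(SSZ, mul(add(SZ, Z), SSZ)), Z)
  step 3: add(S(add(SZ, mul(add(SZ, Z), SSZ))), Z)
  step 4: S(add(add(SZ, mul(add(SZ, Z), SSZ)), Z))
  step 5: S(add(S(add(Z, mul(add(SZ, Z), SSZ))), Z))

Answer: after 5 steps: S(add(S(add(Z, mul(add(SZ, Z), SSZ))), Z))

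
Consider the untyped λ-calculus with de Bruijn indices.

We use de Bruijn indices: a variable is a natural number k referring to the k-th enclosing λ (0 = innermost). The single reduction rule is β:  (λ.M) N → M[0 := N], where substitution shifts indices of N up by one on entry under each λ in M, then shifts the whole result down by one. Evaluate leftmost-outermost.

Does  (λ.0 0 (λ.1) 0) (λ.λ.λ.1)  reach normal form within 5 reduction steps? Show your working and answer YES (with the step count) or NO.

  start: (λ.0 0 (λ.1) 0) (λ.λ.λ.1)
  →1  (λ.λ.λ.1) (λ.λ.λ.1) (λ.λ.λ.λ.1) (λ.λ.λ.1)
  →2  (λ.λ.1) (λ.λ.λ.λ.1) (λ.λ.λ.1)
  →3  (λ.λ.λ.λ.λ.1) (λ.λ.λ.1)
  →4  λ.λ.λ.λ.1

Answer: YES — reaches normal form λ.λ.λ.λ.1 in 4 ≤ 5 steps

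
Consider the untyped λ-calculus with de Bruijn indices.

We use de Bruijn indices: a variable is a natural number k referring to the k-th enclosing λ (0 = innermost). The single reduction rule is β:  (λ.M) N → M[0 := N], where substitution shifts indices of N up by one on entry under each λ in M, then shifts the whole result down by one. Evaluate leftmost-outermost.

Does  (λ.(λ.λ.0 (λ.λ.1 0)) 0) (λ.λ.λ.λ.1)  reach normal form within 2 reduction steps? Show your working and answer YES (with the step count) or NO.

Answer: YES — reaches normal form λ.0 (λ.λ.1 0) in 2 ≤ 2 steps

Derivation:
  start: (λ.(λ.λ.0 (λ.λ.1 0)) 0) (λ.λ.λ.λ.1)
  →1  (λ.λ.0 (λ.λ.1 0)) (λ.λ.λ.λ.1)
  →2  λ.0 (λ.λ.1 0)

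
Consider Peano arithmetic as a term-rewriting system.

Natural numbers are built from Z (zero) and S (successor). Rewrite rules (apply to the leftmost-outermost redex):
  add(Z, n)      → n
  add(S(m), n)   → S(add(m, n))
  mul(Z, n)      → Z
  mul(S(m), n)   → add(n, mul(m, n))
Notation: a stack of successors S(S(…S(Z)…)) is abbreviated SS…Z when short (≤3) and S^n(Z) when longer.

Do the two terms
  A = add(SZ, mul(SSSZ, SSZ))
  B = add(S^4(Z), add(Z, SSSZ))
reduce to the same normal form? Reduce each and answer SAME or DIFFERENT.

Answer: SAME — A ⇓ S^7(Z), B ⇓ S^7(Z)

Working:
Term A:
  start: add(SZ, mul(SSSZ, SSZ))
  →1  S(add(Z, mul(SSSZ, SSZ)))
  →2  S(mul(SSSZ, SSZ))
  →3  S(add(SSZ, mul(SSZ, SSZ)))
  →4  S(S(add(SZ, mul(SSZ, SSZ))))
  →5  S(S(S(add(Z, mul(SSZ, SSZ)))))
  →6  S(S(S(mul(SSZ, SSZ))))
  →7  S(S(S(add(SSZ, mul(SZ, SSZ)))))
  →8  S(S(S(S(add(SZ, mul(SZ, SSZ))))))
  →9  S(S(S(S(S(add(Z, mul(SZ, SSZ)))))))
  →10  S(S(S(S(S(mul(SZ, SSZ))))))
  →11  S(S(S(S(S(add(SSZ, mul(Z, SSZ)))))))
  →12  S(S(S(S(S(S(add(SZ, mul(Z, SSZ))))))))
  →13  S(S(S(S(S(S(S(add(Z, mul(Z, SSZ)))))))))
  →14  S(S(S(S(S(S(S(mul(Z, SSZ))))))))
  →15  S^7(Z)

Term B:
  start: add(S^4(Z), add(Z, SSSZ))
  →1  S(add(SSSZ, add(Z, SSSZ)))
  →2  S(S(add(SSZ, add(Z, SSSZ))))
  →3  S(S(S(add(SZ, add(Z, SSSZ)))))
  →4  S(S(S(S(add(Z, add(Z, SSSZ))))))
  →5  S(S(S(S(add(Z, SSSZ)))))
  →6  S^7(Z)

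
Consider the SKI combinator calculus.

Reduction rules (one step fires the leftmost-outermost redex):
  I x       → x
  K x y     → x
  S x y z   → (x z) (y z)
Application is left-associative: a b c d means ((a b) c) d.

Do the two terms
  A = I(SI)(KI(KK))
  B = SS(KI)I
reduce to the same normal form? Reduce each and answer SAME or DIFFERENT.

Term A:
  start: I(SI)(KI(KK))
  →1  SI(KI(KK))
  →2  SII

Term B:
  start: SS(KI)I
  →1  SI(KII)
  →2  SII

Answer: SAME — A ⇓ SII, B ⇓ SII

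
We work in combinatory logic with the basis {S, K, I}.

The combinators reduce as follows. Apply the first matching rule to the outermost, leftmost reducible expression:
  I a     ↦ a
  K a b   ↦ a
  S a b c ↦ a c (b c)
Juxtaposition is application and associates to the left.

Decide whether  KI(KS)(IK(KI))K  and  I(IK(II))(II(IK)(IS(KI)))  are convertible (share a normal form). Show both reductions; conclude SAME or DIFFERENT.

Answer: DIFFERENT — A ⇓ KI, B ⇓ I

Working:
Term A:
  start: KI(KS)(IK(KI))K
  [1] I(IK(KI))K
  [2] IK(KI)K
  [3] K(KI)K
  [4] KI

Term B:
  start: I(IK(II))(II(IK)(IS(KI)))
  [1] IK(II)(II(IK)(IS(KI)))
  [2] K(II)(II(IK)(IS(KI)))
  [3] II
  [4] I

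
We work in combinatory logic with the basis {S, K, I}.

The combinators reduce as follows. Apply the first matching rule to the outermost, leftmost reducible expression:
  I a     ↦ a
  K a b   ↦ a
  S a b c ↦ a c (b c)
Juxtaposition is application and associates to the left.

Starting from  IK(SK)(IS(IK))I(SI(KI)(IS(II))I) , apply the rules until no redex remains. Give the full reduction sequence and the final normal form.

Answer: normal form = I  (in 13 steps)

Derivation:
  start: IK(SK)(IS(IK))I(SI(KI)(IS(II))I)
  [1] K(SK)(IS(IK))I(SI(KI)(IS(II))I)
  [2] SKI(SI(KI)(IS(II))I)
  [3] K(SI(KI)(IS(II))I)(I(SI(KI)(IS(II))I))
  [4] SI(KI)(IS(II))I
  [5] I(IS(II))(KI(IS(II)))I
  [6] IS(II)(KI(IS(II)))I
  [7] S(II)(KI(IS(II)))I
  [8] III(KI(IS(II))I)
  [9] II(KI(IS(II))I)
  [10] I(KI(IS(II))I)
  [11] KI(IS(II))I
  [12] II
  [13] I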